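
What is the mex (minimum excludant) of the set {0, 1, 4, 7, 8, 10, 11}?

2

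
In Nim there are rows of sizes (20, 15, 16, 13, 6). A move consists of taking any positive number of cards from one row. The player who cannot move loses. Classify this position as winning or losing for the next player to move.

Nim-sum: 20 ^ 15 ^ 16 ^ 13 ^ 6 = 0.
The nim-sum is 0, so this is a P-position: the player to move is in a losing position under optimal play.

Losing position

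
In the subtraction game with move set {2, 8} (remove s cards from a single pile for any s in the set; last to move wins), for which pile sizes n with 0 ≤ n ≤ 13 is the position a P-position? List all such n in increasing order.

0, 1, 4, 5, 10, 11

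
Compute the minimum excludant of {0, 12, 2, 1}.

The values 0, 1, 2 are all present; 3 is the first non-negative integer missing from the set.

3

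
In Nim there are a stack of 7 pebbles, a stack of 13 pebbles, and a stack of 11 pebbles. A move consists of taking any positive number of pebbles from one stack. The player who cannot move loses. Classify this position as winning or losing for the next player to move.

Winning position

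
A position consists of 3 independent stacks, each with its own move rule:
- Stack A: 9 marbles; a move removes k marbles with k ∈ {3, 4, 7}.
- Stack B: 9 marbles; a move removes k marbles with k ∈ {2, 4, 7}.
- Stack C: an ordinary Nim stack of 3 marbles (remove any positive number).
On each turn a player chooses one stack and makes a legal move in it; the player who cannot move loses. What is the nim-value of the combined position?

Grundy values for stack A (subtraction set {3, 4, 7}):
g(0) = mex{} = 0
g(1) = mex{} = 0
g(2) = mex{} = 0
g(3) = mex{0} = 1
g(4) = mex{0} = 1
g(5) = mex{0} = 1
g(6) = mex{0,1} = 2
g(7) = mex{0,1} = 2
g(8) = mex{0,1} = 2
g(9) = mex{0,1,2} = 3
So g(9) = 3.
For stack B, compute g(0), g(1), … with moves {2, 4, 7}:
g(0) = mex{} = 0
g(1) = mex{} = 0
g(2) = mex{0} = 1
g(3) = mex{0} = 1
g(4) = mex{0,1} = 2
g(5) = mex{0,1} = 2
g(6) = mex{1,2} = 0
g(7) = mex{0,1,2} = 3
g(8) = mex{0,2} = 1
g(9) = mex{1,2,3} = 0
So g(9) = 0.
Stack C is a plain Nim stack of size 3, so its Grundy value is 3.
The value of a disjunctive sum is the nim-sum of the parts.
Combined value = 3 XOR 0 XOR 3 = 0.

0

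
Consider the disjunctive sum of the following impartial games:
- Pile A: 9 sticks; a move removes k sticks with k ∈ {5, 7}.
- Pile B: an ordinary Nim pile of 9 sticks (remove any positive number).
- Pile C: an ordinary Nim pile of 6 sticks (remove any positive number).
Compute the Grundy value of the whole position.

Build the Grundy sequence for pile A with g(k) = mex{g(k−s) : s ∈ {5, 7}, s ≤ k}:
g(0) = mex{} = 0
g(1) = mex{} = 0
g(2) = mex{} = 0
g(3) = mex{} = 0
g(4) = mex{} = 0
g(5) = mex{0} = 1
g(6) = mex{0} = 1
g(7) = mex{0} = 1
g(8) = mex{0} = 1
g(9) = mex{0} = 1
So g(9) = 1.
Pile B is a plain Nim pile of size 9, so its Grundy value is 9.
Pile C is a plain Nim pile of size 6, so its Grundy value is 6.
The value of a disjunctive sum is the nim-sum of the parts.
Combined value = 1 XOR 9 XOR 6 = 14.

14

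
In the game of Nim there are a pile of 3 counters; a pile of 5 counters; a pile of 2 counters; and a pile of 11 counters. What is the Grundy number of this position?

Nim-sum: 3 ^ 5 ^ 2 ^ 11 = 15.

15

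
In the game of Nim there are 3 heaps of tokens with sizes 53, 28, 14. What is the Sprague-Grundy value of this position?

39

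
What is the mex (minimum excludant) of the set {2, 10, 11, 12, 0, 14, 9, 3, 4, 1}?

The values 0, 1, 2, 3, 4 are all present; 5 is the first non-negative integer missing from the set.

5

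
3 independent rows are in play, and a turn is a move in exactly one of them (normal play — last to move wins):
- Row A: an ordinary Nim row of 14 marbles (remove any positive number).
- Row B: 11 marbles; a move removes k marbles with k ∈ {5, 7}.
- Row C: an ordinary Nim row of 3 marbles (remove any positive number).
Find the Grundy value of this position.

15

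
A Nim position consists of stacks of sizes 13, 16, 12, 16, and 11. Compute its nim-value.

Compute the nim-sum pairwise:
13 XOR 16 = 29
29 XOR 12 = 17
17 XOR 16 = 1
1 XOR 11 = 10

10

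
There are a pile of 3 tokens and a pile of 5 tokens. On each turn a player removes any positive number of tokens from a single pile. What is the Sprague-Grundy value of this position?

6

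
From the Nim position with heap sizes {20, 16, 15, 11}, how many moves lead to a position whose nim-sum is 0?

0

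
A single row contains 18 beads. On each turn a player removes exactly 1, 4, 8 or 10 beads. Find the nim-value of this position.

2

Grundy values for subtraction set {1, 4, 8, 10}:
k:     0  1  2  3  4  5  6  7  8  9 10 11 12 13 14 15 16 17 18
g(k):  0  1  0  1  2  0  1  0  1  2  3  2  3  4  0  1  0  1  2
So g(18) = 2.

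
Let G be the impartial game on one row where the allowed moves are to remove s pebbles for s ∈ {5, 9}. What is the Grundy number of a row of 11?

Build the Grundy sequence with g(k) = mex{g(k−s) : s ∈ {5, 9}, s ≤ k}:
k:     0  1  2  3  4  5  6  7  8  9 10 11
g(k):  0  0  0  0  0  1  1  1  1  1  2  2
So g(11) = 2.

2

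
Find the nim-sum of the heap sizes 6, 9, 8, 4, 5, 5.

3

Compute the nim-sum pairwise:
6 XOR 9 = 15
15 XOR 8 = 7
7 XOR 4 = 3
3 XOR 5 = 6
6 XOR 5 = 3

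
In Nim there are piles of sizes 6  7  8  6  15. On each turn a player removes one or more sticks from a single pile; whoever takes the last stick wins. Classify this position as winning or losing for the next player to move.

Write each in binary and XOR column by column:
  0110  (6)
  0111  (7)
  1000  (8)
  0110  (6)
  1111  (15)
  ----
  0000  (0)
The nim-sum is 0, so this is a P-position: the player to move is in a losing position under optimal play.

Losing position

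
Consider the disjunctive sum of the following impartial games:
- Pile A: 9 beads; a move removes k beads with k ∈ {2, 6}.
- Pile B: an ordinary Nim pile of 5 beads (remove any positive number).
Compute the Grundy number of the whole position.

5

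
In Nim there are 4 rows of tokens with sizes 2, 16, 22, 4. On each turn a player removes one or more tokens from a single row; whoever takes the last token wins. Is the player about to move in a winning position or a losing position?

Losing position

Nim-sum: 2 ⊕ 16 ⊕ 22 ⊕ 4 = 0.
The nim-sum is 0, so this is a P-position: the player to move is in a losing position under optimal play.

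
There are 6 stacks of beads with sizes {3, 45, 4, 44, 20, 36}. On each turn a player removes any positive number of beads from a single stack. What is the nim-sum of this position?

Nim-sum: 3 XOR 45 XOR 4 XOR 44 XOR 20 XOR 36 = 54.

54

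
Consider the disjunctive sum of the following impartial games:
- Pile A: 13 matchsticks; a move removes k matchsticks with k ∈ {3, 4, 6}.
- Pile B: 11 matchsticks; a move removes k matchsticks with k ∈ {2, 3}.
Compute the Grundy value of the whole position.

For pile A, compute g(0), g(1), … with moves {3, 4, 6}:
k:     0  1  2  3  4  5  6  7  8  9 10 11 12 13
g(k):  0  0  0  1  1  1  2  2  2  0  0  0  1  1
So g(13) = 1.
Grundy values for pile B (subtraction set {2, 3}):
k:     0  1  2  3  4  5  6  7  8  9 10 11
g(k):  0  0  1  1  2  0  0  1  1  2  0  0
So g(11) = 0.
The value of a disjunctive sum is the nim-sum of the parts.
Combined value = 1 ⊕ 0 = 1.

1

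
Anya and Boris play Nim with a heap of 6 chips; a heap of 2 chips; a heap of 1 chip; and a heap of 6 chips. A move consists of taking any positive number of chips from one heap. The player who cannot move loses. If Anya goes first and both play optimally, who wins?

Anya wins

Nim-sum: 6 ^ 2 ^ 1 ^ 6 = 3.
The nim-sum is 3 ≠ 0, so this is an N-position: the player to move can win; Anya has a winning move.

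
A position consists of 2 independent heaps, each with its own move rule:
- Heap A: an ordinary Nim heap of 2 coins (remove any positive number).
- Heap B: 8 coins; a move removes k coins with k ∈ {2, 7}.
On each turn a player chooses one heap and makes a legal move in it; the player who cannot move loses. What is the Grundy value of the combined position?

0

Heap A is a plain Nim heap of size 2, so its Grundy value is 2.
For heap B, compute g(0), g(1), … with moves {2, 7}:
g(0) = mex{} = 0
g(1) = mex{} = 0
g(2) = mex{0} = 1
g(3) = mex{0} = 1
g(4) = mex{1} = 0
g(5) = mex{1} = 0
g(6) = mex{0} = 1
g(7) = mex{0} = 1
g(8) = mex{0,1} = 2
So g(8) = 2.
The value of a disjunctive sum is the nim-sum of the parts.
Combined value = 2 ⊕ 2 = 0.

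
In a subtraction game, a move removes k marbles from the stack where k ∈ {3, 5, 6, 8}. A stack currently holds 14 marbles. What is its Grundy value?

1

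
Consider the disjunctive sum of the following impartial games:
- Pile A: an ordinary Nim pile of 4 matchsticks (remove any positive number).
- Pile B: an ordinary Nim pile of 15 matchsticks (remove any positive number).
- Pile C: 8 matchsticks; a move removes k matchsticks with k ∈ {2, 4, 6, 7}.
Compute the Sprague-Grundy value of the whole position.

Pile A is a plain Nim pile of size 4, so its Grundy value is 4.
Pile B is a plain Nim pile of size 15, so its Grundy value is 15.
For pile C, compute g(0), g(1), … with moves {2, 4, 6, 7}:
g(0) = mex{} = 0
g(1) = mex{} = 0
g(2) = mex{0} = 1
g(3) = mex{0} = 1
g(4) = mex{0,1} = 2
g(5) = mex{0,1} = 2
g(6) = mex{0,1,2} = 3
g(7) = mex{0,1,2} = 3
g(8) = mex{0,1,2,3} = 4
So g(8) = 4.
By the Sprague-Grundy theorem, the Grundy value of a sum of independent games is the XOR of the component values.
Combined value = 4 XOR 15 XOR 4 = 15.

15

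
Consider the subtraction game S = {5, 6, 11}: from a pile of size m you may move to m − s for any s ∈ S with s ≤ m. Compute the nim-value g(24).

1

Grundy values for subtraction set {5, 6, 11}:
k:     0  1  2  3  4  5  6  7  8  9 10 11 12 13 14 15 16 17 18 19 20 21 22 23 24
g(k):  0  0  0  0  0  1  1  1  1  1  2  2  2  2  2  3  0  0  0  0  0  1  1  1  1
So g(24) = 1.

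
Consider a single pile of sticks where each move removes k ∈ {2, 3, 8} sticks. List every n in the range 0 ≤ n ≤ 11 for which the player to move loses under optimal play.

0, 1, 5, 6, 10, 11

Grundy values for subtraction set {2, 3, 8}:
g(0) = mex{} = 0
g(1) = mex{} = 0
g(2) = mex{0} = 1
g(3) = mex{0} = 1
g(4) = mex{0,1} = 2
g(5) = mex{1} = 0
g(6) = mex{1,2} = 0
g(7) = mex{0,2} = 1
g(8) = mex{0} = 1
g(9) = mex{0,1} = 2
g(10) = mex{1} = 0
g(11) = mex{1,2} = 0
The P-positions (g = 0) in 0..11 are 0, 1, 5, 6, 10, 11.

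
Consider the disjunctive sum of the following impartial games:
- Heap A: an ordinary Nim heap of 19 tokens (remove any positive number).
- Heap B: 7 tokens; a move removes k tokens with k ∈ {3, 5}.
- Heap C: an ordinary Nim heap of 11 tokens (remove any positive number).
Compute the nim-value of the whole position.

26

Heap A is a plain Nim heap of size 19, so its Grundy value is 19.
For heap B, compute g(0), g(1), … with moves {3, 5}:
k:     0  1  2  3  4  5  6  7
g(k):  0  0  0  1  1  1  2  2
So g(7) = 2.
Heap C is a plain Nim heap of size 11, so its Grundy value is 11.
The value of a disjunctive sum is the nim-sum of the parts.
Combined value = 19 XOR 2 XOR 11 = 26.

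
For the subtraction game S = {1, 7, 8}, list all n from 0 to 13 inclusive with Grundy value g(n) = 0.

0, 2, 4, 6

Build the Grundy sequence with g(k) = mex{g(k−s) : s ∈ {1, 7, 8}, s ≤ k}:
g(0) = mex{} = 0
g(1) = mex{0} = 1
g(2) = mex{1} = 0
g(3) = mex{0} = 1
g(4) = mex{1} = 0
g(5) = mex{0} = 1
g(6) = mex{1} = 0
g(7) = mex{0} = 1
g(8) = mex{0,1} = 2
g(9) = mex{0,1,2} = 3
g(10) = mex{0,1,3} = 2
g(11) = mex{0,1,2} = 3
g(12) = mex{0,1,3} = 2
g(13) = mex{0,1,2} = 3
The P-positions (g = 0) in 0..13 are 0, 2, 4, 6.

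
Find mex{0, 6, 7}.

0 is in the set but 1 is not, so the mex is 1.

1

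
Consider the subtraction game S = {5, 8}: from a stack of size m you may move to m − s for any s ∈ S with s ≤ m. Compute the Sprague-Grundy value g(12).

Build the Grundy sequence with g(k) = mex{g(k−s) : s ∈ {5, 8}, s ≤ k}:
k:     0  1  2  3  4  5  6  7  8  9 10 11 12
g(k):  0  0  0  0  0  1  1  1  1  1  2  2  2
So g(12) = 2.

2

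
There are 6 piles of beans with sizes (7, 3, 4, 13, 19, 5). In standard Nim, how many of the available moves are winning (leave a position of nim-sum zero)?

Compute the nim-sum pairwise:
7 ⊕ 3 = 4
4 ⊕ 4 = 0
0 ⊕ 13 = 13
13 ⊕ 19 = 30
30 ⊕ 5 = 27
The overall nim-sum is X = 27. A pile of size p has a winning move iff p XOR X < p (reduce it to p XOR X).
  7: 7 XOR 27 = 28 ≥ 7 — no move.
  3: 3 XOR 27 = 24 ≥ 3 — no move.
  4: 4 XOR 27 = 31 ≥ 4 — no move.
  13: 13 XOR 27 = 22 ≥ 13 — no move.
  19: 19 XOR 27 = 8 < 19 — winning move (to 8).
  5: 5 XOR 27 = 30 ≥ 5 — no move.
That gives 1 winning move.

1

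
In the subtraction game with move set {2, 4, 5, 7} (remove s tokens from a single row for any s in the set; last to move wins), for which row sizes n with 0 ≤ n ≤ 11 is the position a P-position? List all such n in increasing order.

0, 1, 9, 10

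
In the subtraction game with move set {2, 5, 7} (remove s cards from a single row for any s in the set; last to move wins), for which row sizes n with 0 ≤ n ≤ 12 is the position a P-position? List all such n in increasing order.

0, 1, 4, 10

Compute g(0), g(1), … for moves {2, 5, 7}:
k:     0  1  2  3  4  5  6  7  8  9 10 11 12
g(k):  0  0  1  1  0  2  1  3  2  2  0  3  1
The P-positions (g = 0) in 0..12 are 0, 1, 4, 10.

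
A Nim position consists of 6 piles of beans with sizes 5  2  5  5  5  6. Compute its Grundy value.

4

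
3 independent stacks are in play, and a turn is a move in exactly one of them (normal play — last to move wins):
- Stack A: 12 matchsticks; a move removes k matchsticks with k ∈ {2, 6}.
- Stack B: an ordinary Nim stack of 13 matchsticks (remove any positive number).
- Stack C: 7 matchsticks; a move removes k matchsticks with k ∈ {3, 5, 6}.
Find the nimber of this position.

15

Grundy values for stack A (subtraction set {2, 6}):
k:     0  1  2  3  4  5  6  7  8  9 10 11 12
g(k):  0  0  1  1  0  0  1  1  0  0  1  1  0
So g(12) = 0.
Stack B is a plain Nim stack of size 13, so its Grundy value is 13.
Build the Grundy sequence for stack C with g(k) = mex{g(k−s) : s ∈ {3, 5, 6}, s ≤ k}:
k:     0  1  2  3  4  5  6  7
g(k):  0  0  0  1  1  1  2  2
So g(7) = 2.
The value of a disjunctive sum is the nim-sum of the parts.
Combined value = 0 XOR 13 XOR 2 = 15.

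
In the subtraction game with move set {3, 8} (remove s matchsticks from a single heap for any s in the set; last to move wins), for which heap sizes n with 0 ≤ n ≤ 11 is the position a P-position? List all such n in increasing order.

0, 1, 2, 6, 7, 11

Compute g(0), g(1), … for moves {3, 8}:
g(0) = mex{} = 0
g(1) = mex{} = 0
g(2) = mex{} = 0
g(3) = mex{0} = 1
g(4) = mex{0} = 1
g(5) = mex{0} = 1
g(6) = mex{1} = 0
g(7) = mex{1} = 0
g(8) = mex{0,1} = 2
g(9) = mex{0} = 1
g(10) = mex{0} = 1
g(11) = mex{1,2} = 0
The P-positions (g = 0) in 0..11 are 0, 1, 2, 6, 7, 11.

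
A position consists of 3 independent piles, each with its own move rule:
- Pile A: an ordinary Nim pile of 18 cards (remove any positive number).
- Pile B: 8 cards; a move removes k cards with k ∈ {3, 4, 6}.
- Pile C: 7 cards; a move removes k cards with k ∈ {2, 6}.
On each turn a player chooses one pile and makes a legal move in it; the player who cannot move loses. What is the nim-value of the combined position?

17

Pile A is a plain Nim pile of size 18, so its Grundy value is 18.
Build the Grundy sequence for pile B with g(k) = mex{g(k−s) : s ∈ {3, 4, 6}, s ≤ k}:
k:     0  1  2  3  4  5  6  7  8
g(k):  0  0  0  1  1  1  2  2  2
So g(8) = 2.
For pile C, compute g(0), g(1), … with moves {2, 6}:
k:     0  1  2  3  4  5  6  7
g(k):  0  0  1  1  0  0  1  1
So g(7) = 1.
The value of a disjunctive sum is the nim-sum of the parts.
Combined value = 18 XOR 2 XOR 1 = 17.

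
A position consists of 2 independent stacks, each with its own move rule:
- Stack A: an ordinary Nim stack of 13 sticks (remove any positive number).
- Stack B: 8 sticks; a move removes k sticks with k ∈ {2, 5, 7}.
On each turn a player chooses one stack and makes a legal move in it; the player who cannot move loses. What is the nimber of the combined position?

15

Stack A is a plain Nim stack of size 13, so its Grundy value is 13.
For stack B, compute g(0), g(1), … with moves {2, 5, 7}:
k:     0  1  2  3  4  5  6  7  8
g(k):  0  0  1  1  0  2  1  3  2
So g(8) = 2.
The value of a disjunctive sum is the nim-sum of the parts.
Combined value = 13 ⊕ 2 = 15.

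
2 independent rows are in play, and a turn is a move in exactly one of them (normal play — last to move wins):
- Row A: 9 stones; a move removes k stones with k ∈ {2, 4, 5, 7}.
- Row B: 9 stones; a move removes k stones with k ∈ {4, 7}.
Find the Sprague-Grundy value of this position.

2

Grundy values for row A (subtraction set {2, 4, 5, 7}):
g(0) = mex{} = 0
g(1) = mex{} = 0
g(2) = mex{0} = 1
g(3) = mex{0} = 1
g(4) = mex{0,1} = 2
g(5) = mex{0,1} = 2
g(6) = mex{0,1,2} = 3
g(7) = mex{0,1,2} = 3
g(8) = mex{0,1,2,3} = 4
g(9) = mex{1,2,3} = 0
So g(9) = 0.
For row B, compute g(0), g(1), … with moves {4, 7}:
k:     0  1  2  3  4  5  6  7  8  9
g(k):  0  0  0  0  1  1  1  1  2  2
So g(9) = 2.
The value of a disjunctive sum is the nim-sum of the parts.
Combined value = 0 ⊕ 2 = 2.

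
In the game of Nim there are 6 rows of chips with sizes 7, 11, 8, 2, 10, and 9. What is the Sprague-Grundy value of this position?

5

Compute the nim-sum pairwise:
7 ⊕ 11 = 12
12 ⊕ 8 = 4
4 ⊕ 2 = 6
6 ⊕ 10 = 12
12 ⊕ 9 = 5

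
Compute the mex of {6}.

0 is not in the set, so the mex is 0.

0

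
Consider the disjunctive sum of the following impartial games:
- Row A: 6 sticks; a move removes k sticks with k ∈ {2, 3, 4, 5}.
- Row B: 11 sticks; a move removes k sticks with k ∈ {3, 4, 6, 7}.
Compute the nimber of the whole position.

3

Grundy values for row A (subtraction set {2, 3, 4, 5}):
k:     0  1  2  3  4  5  6
g(k):  0  0  1  1  2  2  3
So g(6) = 3.
Grundy values for row B (subtraction set {3, 4, 6, 7}):
g(0) = mex{} = 0
g(1) = mex{} = 0
g(2) = mex{} = 0
g(3) = mex{0} = 1
g(4) = mex{0} = 1
g(5) = mex{0} = 1
g(6) = mex{0,1} = 2
g(7) = mex{0,1} = 2
g(8) = mex{0,1} = 2
g(9) = mex{0,1,2} = 3
g(10) = mex{1,2} = 0
g(11) = mex{1,2} = 0
So g(11) = 0.
By the Sprague-Grundy theorem, the Grundy value of a sum of independent games is the XOR of the component values.
Combined value = 3 XOR 0 = 3.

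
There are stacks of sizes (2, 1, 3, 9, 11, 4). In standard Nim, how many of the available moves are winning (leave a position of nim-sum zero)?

1

Compute the nim-sum pairwise:
2 ^ 1 = 3
3 ^ 3 = 0
0 ^ 9 = 9
9 ^ 11 = 2
2 ^ 4 = 6
The overall nim-sum is X = 6. A stack of size p has a winning move iff p XOR X < p (reduce it to p XOR X).
  2: 2 XOR 6 = 4 ≥ 2 — no move.
  1: 1 XOR 6 = 7 ≥ 1 — no move.
  3: 3 XOR 6 = 5 ≥ 3 — no move.
  9: 9 XOR 6 = 15 ≥ 9 — no move.
  11: 11 XOR 6 = 13 ≥ 11 — no move.
  4: 4 XOR 6 = 2 < 4 — winning move (to 2).
That gives 1 winning move.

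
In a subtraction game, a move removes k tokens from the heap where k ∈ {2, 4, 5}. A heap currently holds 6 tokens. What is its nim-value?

Build the Grundy sequence with g(k) = mex{g(k−s) : s ∈ {2, 4, 5}, s ≤ k}:
g(0) = mex{} = 0
g(1) = mex{} = 0
g(2) = mex{0} = 1
g(3) = mex{0} = 1
g(4) = mex{0,1} = 2
g(5) = mex{0,1} = 2
g(6) = mex{0,1,2} = 3
So g(6) = 3.

3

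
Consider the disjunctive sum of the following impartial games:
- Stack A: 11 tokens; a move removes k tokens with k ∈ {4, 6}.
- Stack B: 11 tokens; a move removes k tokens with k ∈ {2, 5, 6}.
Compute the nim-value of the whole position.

For stack A, compute g(0), g(1), … with moves {4, 6}:
k:     0  1  2  3  4  5  6  7  8  9 10 11
g(k):  0  0  0  0  1  1  1  1  2  2  0  0
So g(11) = 0.
Build the Grundy sequence for stack B with g(k) = mex{g(k−s) : s ∈ {2, 5, 6}, s ≤ k}:
k:     0  1  2  3  4  5  6  7  8  9 10 11
g(k):  0  0  1  1  0  2  1  3  0  2  1  0
So g(11) = 0.
By the Sprague-Grundy theorem, the Grundy value of a sum of independent games is the XOR of the component values.
Combined value = 0 ⊕ 0 = 0.

0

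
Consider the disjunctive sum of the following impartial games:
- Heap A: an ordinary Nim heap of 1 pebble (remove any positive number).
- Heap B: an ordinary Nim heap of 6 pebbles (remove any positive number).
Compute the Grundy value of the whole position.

7

Heap A is a plain Nim heap of size 1, so its Grundy value is 1.
Heap B is a plain Nim heap of size 6, so its Grundy value is 6.
The value of a disjunctive sum is the nim-sum of the parts.
Combined value = 1 ⊕ 6 = 7.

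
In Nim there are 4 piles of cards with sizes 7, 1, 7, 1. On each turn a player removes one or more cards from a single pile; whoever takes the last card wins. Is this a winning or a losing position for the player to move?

Compute the nim-sum pairwise:
7 ^ 1 = 6
6 ^ 7 = 1
1 ^ 1 = 0
The nim-sum is 0, so this is a P-position: the player to move is in a losing position under optimal play.

Losing position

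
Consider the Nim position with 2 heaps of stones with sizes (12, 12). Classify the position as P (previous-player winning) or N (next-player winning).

P-position

Nim-sum: 12 XOR 12 = 0.
The nim-sum is 0, so this is a P-position: the player to move is in a losing position under optimal play.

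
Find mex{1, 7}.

0 is not in the set, so the mex is 0.

0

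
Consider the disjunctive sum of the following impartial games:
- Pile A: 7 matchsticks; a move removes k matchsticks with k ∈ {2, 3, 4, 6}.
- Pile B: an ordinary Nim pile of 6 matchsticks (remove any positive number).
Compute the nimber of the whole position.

5

Grundy values for pile A (subtraction set {2, 3, 4, 6}):
g(0) = mex{} = 0
g(1) = mex{} = 0
g(2) = mex{0} = 1
g(3) = mex{0} = 1
g(4) = mex{0,1} = 2
g(5) = mex{0,1} = 2
g(6) = mex{0,1,2} = 3
g(7) = mex{0,1,2} = 3
So g(7) = 3.
Pile B is a plain Nim pile of size 6, so its Grundy value is 6.
By the Sprague-Grundy theorem, the Grundy value of a sum of independent games is the XOR of the component values.
Combined value = 3 ⊕ 6 = 5.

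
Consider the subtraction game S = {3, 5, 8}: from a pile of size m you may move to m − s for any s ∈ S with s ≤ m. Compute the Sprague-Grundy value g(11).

0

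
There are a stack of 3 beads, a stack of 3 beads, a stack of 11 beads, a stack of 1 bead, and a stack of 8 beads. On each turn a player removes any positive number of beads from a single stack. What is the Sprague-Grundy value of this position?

2

Bitwise XOR of the heap sizes:
  0011  (3)
  0011  (3)
  1011  (11)
  0001  (1)
  1000  (8)
  ----
  0010  (2)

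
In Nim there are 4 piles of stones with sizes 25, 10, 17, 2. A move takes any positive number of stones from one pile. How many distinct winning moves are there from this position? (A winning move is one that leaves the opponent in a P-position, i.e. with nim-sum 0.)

0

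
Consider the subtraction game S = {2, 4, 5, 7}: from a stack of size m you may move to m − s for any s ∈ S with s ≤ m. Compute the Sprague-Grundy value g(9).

0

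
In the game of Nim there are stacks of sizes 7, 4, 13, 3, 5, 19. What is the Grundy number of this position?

27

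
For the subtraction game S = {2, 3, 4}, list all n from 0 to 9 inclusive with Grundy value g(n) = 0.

Grundy values for subtraction set {2, 3, 4}:
g(0) = mex{} = 0
g(1) = mex{} = 0
g(2) = mex{0} = 1
g(3) = mex{0} = 1
g(4) = mex{0,1} = 2
g(5) = mex{0,1} = 2
g(6) = mex{1,2} = 0
g(7) = mex{1,2} = 0
g(8) = mex{0,2} = 1
g(9) = mex{0,2} = 1
The P-positions (g = 0) in 0..9 are 0, 1, 6, 7.

0, 1, 6, 7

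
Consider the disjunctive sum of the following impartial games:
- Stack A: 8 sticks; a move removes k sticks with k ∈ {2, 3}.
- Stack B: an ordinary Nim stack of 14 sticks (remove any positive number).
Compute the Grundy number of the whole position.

15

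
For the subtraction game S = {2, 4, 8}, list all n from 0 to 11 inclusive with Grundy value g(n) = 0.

0, 1, 6, 7

Compute g(0), g(1), … for moves {2, 4, 8}:
k:     0  1  2  3  4  5  6  7  8  9 10 11
g(k):  0  0  1  1  2  2  0  0  1  1  2  2
The P-positions (g = 0) in 0..11 are 0, 1, 6, 7.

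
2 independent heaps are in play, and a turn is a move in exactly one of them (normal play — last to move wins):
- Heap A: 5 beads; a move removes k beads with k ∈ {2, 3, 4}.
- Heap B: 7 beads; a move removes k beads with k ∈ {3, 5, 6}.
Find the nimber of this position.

0

Grundy values for heap A (subtraction set {2, 3, 4}):
k:     0  1  2  3  4  5
g(k):  0  0  1  1  2  2
So g(5) = 2.
Grundy values for heap B (subtraction set {3, 5, 6}):
g(0) = mex{} = 0
g(1) = mex{} = 0
g(2) = mex{} = 0
g(3) = mex{0} = 1
g(4) = mex{0} = 1
g(5) = mex{0} = 1
g(6) = mex{0,1} = 2
g(7) = mex{0,1} = 2
So g(7) = 2.
The value of a disjunctive sum is the nim-sum of the parts.
Combined value = 2 XOR 2 = 0.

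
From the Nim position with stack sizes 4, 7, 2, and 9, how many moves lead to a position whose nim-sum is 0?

1

Write each in binary and XOR column by column:
  0100  (4)
  0111  (7)
  0010  (2)
  1001  (9)
  ----
  1000  (8)
The overall nim-sum is X = 8. A stack of size p has a winning move iff p XOR X < p (reduce it to p XOR X).
  4: 4 XOR 8 = 12 ≥ 4 — no move.
  7: 7 XOR 8 = 15 ≥ 7 — no move.
  2: 2 XOR 8 = 10 ≥ 2 — no move.
  9: 9 XOR 8 = 1 < 9 — winning move (to 1).
That gives 1 winning move.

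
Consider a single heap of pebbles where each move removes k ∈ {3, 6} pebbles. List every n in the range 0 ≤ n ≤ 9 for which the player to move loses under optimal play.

0, 1, 2, 9

Compute g(0), g(1), … for moves {3, 6}:
k:     0  1  2  3  4  5  6  7  8  9
g(k):  0  0  0  1  1  1  2  2  2  0
The P-positions (g = 0) in 0..9 are 0, 1, 2, 9.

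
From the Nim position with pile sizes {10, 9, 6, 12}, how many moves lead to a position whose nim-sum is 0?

3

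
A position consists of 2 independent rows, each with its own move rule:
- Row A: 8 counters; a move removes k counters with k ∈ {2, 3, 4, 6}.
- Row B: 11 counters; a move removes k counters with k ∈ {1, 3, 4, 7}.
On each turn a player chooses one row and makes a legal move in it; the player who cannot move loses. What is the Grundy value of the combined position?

1

For row A, compute g(0), g(1), … with moves {2, 3, 4, 6}:
k:     0  1  2  3  4  5  6  7  8
g(k):  0  0  1  1  2  2  3  3  0
So g(8) = 0.
Grundy values for row B (subtraction set {1, 3, 4, 7}):
k:     0  1  2  3  4  5  6  7  8  9 10 11
g(k):  0  1  0  1  2  3  2  3  0  1  0  1
So g(11) = 1.
The value of a disjunctive sum is the nim-sum of the parts.
Combined value = 0 XOR 1 = 1.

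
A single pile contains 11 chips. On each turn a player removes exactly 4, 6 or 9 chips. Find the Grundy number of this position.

2

Compute g(0), g(1), … for moves {4, 6, 9}:
g(0) = mex{} = 0
g(1) = mex{} = 0
g(2) = mex{} = 0
g(3) = mex{} = 0
g(4) = mex{0} = 1
g(5) = mex{0} = 1
g(6) = mex{0} = 1
g(7) = mex{0} = 1
g(8) = mex{0,1} = 2
g(9) = mex{0,1} = 2
g(10) = mex{0,1} = 2
g(11) = mex{0,1} = 2
So g(11) = 2.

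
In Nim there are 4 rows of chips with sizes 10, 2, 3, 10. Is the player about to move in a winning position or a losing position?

In binary:
  1010  (10)
  0010  (2)
  0011  (3)
  1010  (10)
  ----
  0001  (1)
The nim-sum is 1 ≠ 0, so this is an N-position: the player to move can win.

Winning position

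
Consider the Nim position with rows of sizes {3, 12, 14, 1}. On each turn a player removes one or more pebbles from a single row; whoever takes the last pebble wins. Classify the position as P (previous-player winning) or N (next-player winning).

P-position

Nim-sum: 3 XOR 12 XOR 14 XOR 1 = 0.
The nim-sum is 0, so this is a P-position: the player to move is in a losing position under optimal play.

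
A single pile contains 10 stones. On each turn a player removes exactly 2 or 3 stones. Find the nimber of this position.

0

Compute g(0), g(1), … for moves {2, 3}:
g(0) = mex{} = 0
g(1) = mex{} = 0
g(2) = mex{0} = 1
g(3) = mex{0} = 1
g(4) = mex{0,1} = 2
g(5) = mex{1} = 0
g(6) = mex{1,2} = 0
g(7) = mex{0,2} = 1
g(8) = mex{0} = 1
g(9) = mex{0,1} = 2
g(10) = mex{1} = 0
So g(10) = 0.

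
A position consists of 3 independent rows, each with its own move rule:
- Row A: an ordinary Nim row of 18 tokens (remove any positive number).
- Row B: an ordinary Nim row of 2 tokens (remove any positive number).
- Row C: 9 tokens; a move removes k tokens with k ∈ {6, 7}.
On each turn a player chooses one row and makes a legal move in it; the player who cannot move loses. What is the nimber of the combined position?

Row A is a plain Nim row of size 18, so its Grundy value is 18.
Row B is a plain Nim row of size 2, so its Grundy value is 2.
For row C, compute g(0), g(1), … with moves {6, 7}:
k:     0  1  2  3  4  5  6  7  8  9
g(k):  0  0  0  0  0  0  1  1  1  1
So g(9) = 1.
By the Sprague-Grundy theorem, the Grundy value of a sum of independent games is the XOR of the component values.
Combined value = 18 XOR 2 XOR 1 = 17.

17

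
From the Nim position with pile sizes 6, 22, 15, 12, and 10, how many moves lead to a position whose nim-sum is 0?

Nim-sum: 6 ⊕ 22 ⊕ 15 ⊕ 12 ⊕ 10 = 25.
The overall nim-sum is X = 25. A pile of size p has a winning move iff p XOR X < p (reduce it to p XOR X).
  6: 6 XOR 25 = 31 ≥ 6 — no move.
  22: 22 XOR 25 = 15 < 22 — winning move (to 15).
  15: 15 XOR 25 = 22 ≥ 15 — no move.
  12: 12 XOR 25 = 21 ≥ 12 — no move.
  10: 10 XOR 25 = 19 ≥ 10 — no move.
That gives 1 winning move.

1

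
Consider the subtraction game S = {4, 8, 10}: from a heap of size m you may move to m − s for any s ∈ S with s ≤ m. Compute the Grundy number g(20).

1

Build the Grundy sequence with g(k) = mex{g(k−s) : s ∈ {4, 8, 10}, s ≤ k}:
k:     0  1  2  3  4  5  6  7  8  9 10 11 12 13 14 15 16 17 18 19 20
g(k):  0  0  0  0  1  1  1  1  2  2  2  2  3  3  0  0  0  0  1  1  1
So g(20) = 1.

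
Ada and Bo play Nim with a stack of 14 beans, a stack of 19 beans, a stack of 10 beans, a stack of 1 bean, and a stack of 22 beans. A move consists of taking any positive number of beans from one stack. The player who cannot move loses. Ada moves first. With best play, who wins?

Bo wins

Compute the nim-sum pairwise:
14 ^ 19 = 29
29 ^ 10 = 23
23 ^ 1 = 22
22 ^ 22 = 0
The nim-sum is 0, so this is a P-position: the player to move is in a losing position under optimal play; Ada is about to move from it and so loses — Bo wins.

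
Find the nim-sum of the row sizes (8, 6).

14

Bitwise XOR of the heap sizes:
  1000  (8)
  0110  (6)
  ----
  1110  (14)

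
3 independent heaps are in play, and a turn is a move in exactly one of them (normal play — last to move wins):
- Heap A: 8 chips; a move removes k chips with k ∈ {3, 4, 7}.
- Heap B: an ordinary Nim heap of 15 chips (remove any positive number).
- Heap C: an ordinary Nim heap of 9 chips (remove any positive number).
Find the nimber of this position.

4

For heap A, compute g(0), g(1), … with moves {3, 4, 7}:
g(0) = mex{} = 0
g(1) = mex{} = 0
g(2) = mex{} = 0
g(3) = mex{0} = 1
g(4) = mex{0} = 1
g(5) = mex{0} = 1
g(6) = mex{0,1} = 2
g(7) = mex{0,1} = 2
g(8) = mex{0,1} = 2
So g(8) = 2.
Heap B is a plain Nim heap of size 15, so its Grundy value is 15.
Heap C is a plain Nim heap of size 9, so its Grundy value is 9.
The value of a disjunctive sum is the nim-sum of the parts.
Combined value = 2 ⊕ 15 ⊕ 9 = 4.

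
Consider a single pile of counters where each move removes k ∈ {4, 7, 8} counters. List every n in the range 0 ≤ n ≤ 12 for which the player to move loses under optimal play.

0, 1, 2, 3, 12

Grundy values for subtraction set {4, 7, 8}:
g(0) = mex{} = 0
g(1) = mex{} = 0
g(2) = mex{} = 0
g(3) = mex{} = 0
g(4) = mex{0} = 1
g(5) = mex{0} = 1
g(6) = mex{0} = 1
g(7) = mex{0} = 1
g(8) = mex{0,1} = 2
g(9) = mex{0,1} = 2
g(10) = mex{0,1} = 2
g(11) = mex{0,1} = 2
g(12) = mex{1,2} = 0
The P-positions (g = 0) in 0..12 are 0, 1, 2, 3, 12.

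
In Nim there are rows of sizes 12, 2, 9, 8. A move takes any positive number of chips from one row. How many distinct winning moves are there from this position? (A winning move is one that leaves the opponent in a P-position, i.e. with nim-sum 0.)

Compute the nim-sum pairwise:
12 ^ 2 = 14
14 ^ 9 = 7
7 ^ 8 = 15
The overall nim-sum is X = 15. A row of size p has a winning move iff p XOR X < p (reduce it to p XOR X).
  12: 12 XOR 15 = 3 < 12 — winning move (to 3).
  2: 2 XOR 15 = 13 ≥ 2 — no move.
  9: 9 XOR 15 = 6 < 9 — winning move (to 6).
  8: 8 XOR 15 = 7 < 8 — winning move (to 7).
That gives 3 winning moves.

3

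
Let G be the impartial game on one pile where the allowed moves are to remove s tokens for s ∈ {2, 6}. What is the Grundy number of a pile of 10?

1

Compute g(0), g(1), … for moves {2, 6}:
k:     0  1  2  3  4  5  6  7  8  9 10
g(k):  0  0  1  1  0  0  1  1  0  0  1
So g(10) = 1.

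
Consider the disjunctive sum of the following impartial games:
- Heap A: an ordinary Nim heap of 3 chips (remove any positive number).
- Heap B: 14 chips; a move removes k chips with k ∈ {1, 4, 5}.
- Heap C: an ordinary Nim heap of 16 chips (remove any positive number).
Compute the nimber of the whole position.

Heap A is a plain Nim heap of size 3, so its Grundy value is 3.
For heap B, compute g(0), g(1), … with moves {1, 4, 5}:
k:     0  1  2  3  4  5  6  7  8  9 10 11 12 13 14
g(k):  0  1  0  1  2  3  2  3  0  1  0  1  2  3  2
So g(14) = 2.
Heap C is a plain Nim heap of size 16, so its Grundy value is 16.
By the Sprague-Grundy theorem, the Grundy value of a sum of independent games is the XOR of the component values.
Combined value = 3 ⊕ 2 ⊕ 16 = 17.

17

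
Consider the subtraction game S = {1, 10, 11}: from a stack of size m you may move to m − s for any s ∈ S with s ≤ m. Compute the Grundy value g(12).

2

Grundy values for subtraction set {1, 10, 11}:
k:     0  1  2  3  4  5  6  7  8  9 10 11 12
g(k):  0  1  0  1  0  1  0  1  0  1  2  3  2
So g(12) = 2.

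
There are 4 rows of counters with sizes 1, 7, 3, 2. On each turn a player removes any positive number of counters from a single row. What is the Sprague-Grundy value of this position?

In binary:
  001  (1)
  111  (7)
  011  (3)
  010  (2)
  ---
  111  (7)

7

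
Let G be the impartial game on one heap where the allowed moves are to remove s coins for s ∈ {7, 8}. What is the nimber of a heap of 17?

0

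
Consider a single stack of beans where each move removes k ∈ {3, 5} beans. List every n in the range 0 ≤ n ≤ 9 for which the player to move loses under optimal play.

0, 1, 2, 8, 9

Compute g(0), g(1), … for moves {3, 5}:
g(0) = mex{} = 0
g(1) = mex{} = 0
g(2) = mex{} = 0
g(3) = mex{0} = 1
g(4) = mex{0} = 1
g(5) = mex{0} = 1
g(6) = mex{0,1} = 2
g(7) = mex{0,1} = 2
g(8) = mex{1} = 0
g(9) = mex{1,2} = 0
The P-positions (g = 0) in 0..9 are 0, 1, 2, 8, 9.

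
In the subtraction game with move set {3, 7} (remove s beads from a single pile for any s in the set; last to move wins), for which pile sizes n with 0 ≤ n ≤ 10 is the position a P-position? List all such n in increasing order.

0, 1, 2, 6, 10

Compute g(0), g(1), … for moves {3, 7}:
k:     0  1  2  3  4  5  6  7  8  9 10
g(k):  0  0  0  1  1  1  0  2  2  1  0
The P-positions (g = 0) in 0..10 are 0, 1, 2, 6, 10.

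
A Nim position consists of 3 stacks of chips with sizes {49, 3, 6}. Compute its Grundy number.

52

Bitwise XOR of the heap sizes:
  110001  (49)
  000011  (3)
  000110  (6)
  ------
  110100  (52)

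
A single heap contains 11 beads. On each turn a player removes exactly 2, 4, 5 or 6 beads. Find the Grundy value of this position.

1

Build the Grundy sequence with g(k) = mex{g(k−s) : s ∈ {2, 4, 5, 6}, s ≤ k}:
k:     0  1  2  3  4  5  6  7  8  9 10 11
g(k):  0  0  1  1  2  2  3  3  0  0  1  1
So g(11) = 1.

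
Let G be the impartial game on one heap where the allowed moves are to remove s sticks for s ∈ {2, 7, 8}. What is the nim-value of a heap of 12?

Build the Grundy sequence with g(k) = mex{g(k−s) : s ∈ {2, 7, 8}, s ≤ k}:
k:     0  1  2  3  4  5  6  7  8  9 10 11 12
g(k):  0  0  1  1  0  0  1  1  2  2  0  3  1
So g(12) = 1.

1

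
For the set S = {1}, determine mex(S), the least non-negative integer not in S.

0 is not in the set, so the mex is 0.

0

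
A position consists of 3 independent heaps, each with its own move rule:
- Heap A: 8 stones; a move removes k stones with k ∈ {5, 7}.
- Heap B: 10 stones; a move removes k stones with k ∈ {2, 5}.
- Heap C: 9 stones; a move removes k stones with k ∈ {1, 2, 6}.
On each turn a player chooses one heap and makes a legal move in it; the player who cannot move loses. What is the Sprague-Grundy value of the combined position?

2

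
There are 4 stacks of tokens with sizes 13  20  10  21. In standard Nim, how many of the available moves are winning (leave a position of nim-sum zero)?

Compute the nim-sum pairwise:
13 XOR 20 = 25
25 XOR 10 = 19
19 XOR 21 = 6
The overall nim-sum is X = 6. A stack of size p has a winning move iff p XOR X < p (reduce it to p XOR X).
  13: 13 XOR 6 = 11 < 13 — winning move (to 11).
  20: 20 XOR 6 = 18 < 20 — winning move (to 18).
  10: 10 XOR 6 = 12 ≥ 10 — no move.
  21: 21 XOR 6 = 19 < 21 — winning move (to 19).
That gives 3 winning moves.

3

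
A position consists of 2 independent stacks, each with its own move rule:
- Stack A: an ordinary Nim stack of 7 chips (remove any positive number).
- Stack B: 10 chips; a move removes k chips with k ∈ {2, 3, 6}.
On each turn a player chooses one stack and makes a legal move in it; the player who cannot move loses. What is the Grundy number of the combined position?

Stack A is a plain Nim stack of size 7, so its Grundy value is 7.
Build the Grundy sequence for stack B with g(k) = mex{g(k−s) : s ∈ {2, 3, 6}, s ≤ k}:
k:     0  1  2  3  4  5  6  7  8  9 10
g(k):  0  0  1  1  2  0  3  1  2  0  0
So g(10) = 0.
The value of a disjunctive sum is the nim-sum of the parts.
Combined value = 7 XOR 0 = 7.

7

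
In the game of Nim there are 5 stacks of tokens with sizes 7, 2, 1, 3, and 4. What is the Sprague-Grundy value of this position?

3

Compute the nim-sum pairwise:
7 XOR 2 = 5
5 XOR 1 = 4
4 XOR 3 = 7
7 XOR 4 = 3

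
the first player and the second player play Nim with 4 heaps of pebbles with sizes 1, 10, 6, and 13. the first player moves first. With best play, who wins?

Compute the nim-sum pairwise:
1 ⊕ 10 = 11
11 ⊕ 6 = 13
13 ⊕ 13 = 0
The nim-sum is 0, so this is a P-position: the player to move is in a losing position under optimal play; the first player is about to move from it and so loses — the second player wins.

the second player wins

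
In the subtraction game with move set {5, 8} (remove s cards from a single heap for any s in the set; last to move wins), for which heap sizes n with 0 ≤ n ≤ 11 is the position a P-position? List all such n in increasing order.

0, 1, 2, 3, 4

Compute g(0), g(1), … for moves {5, 8}:
k:     0  1  2  3  4  5  6  7  8  9 10 11
g(k):  0  0  0  0  0  1  1  1  1  1  2  2
The P-positions (g = 0) in 0..11 are 0, 1, 2, 3, 4.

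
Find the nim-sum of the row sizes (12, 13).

1

Write each in binary and XOR column by column:
  1100  (12)
  1101  (13)
  ----
  0001  (1)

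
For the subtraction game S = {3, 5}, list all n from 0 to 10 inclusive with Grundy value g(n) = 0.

0, 1, 2, 8, 9, 10

Build the Grundy sequence with g(k) = mex{g(k−s) : s ∈ {3, 5}, s ≤ k}:
k:     0  1  2  3  4  5  6  7  8  9 10
g(k):  0  0  0  1  1  1  2  2  0  0  0
The P-positions (g = 0) in 0..10 are 0, 1, 2, 8, 9, 10.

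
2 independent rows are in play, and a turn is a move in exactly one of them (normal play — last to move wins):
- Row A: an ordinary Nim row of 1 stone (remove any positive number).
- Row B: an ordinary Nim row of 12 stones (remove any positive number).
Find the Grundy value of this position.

13

Row A is a plain Nim row of size 1, so its Grundy value is 1.
Row B is a plain Nim row of size 12, so its Grundy value is 12.
The value of a disjunctive sum is the nim-sum of the parts.
Combined value = 1 ⊕ 12 = 13.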